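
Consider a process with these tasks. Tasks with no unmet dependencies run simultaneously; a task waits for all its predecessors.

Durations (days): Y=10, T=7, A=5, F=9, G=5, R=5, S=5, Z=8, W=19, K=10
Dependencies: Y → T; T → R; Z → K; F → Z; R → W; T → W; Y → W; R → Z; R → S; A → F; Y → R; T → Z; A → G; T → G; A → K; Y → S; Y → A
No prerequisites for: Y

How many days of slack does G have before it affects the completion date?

20

Critical path: Y→A→F→Z→K = 10+5+9+8+10 = 42, so the finish is 42 days.
G finishes as early as 22 and must finish by 42.
Slack of G = 37 − 17 = 20 days.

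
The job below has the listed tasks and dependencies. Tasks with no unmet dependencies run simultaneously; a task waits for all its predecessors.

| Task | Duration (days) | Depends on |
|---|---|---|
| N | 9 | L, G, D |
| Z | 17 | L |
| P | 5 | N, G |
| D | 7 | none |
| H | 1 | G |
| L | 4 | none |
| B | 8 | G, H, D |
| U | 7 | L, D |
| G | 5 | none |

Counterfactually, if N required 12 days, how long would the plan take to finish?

24

The binding path is D→N→P = 7+9+5 = 21; finish at 21 days.
N lies on that path, so at 12 days the path becomes 24 days.
No other chain overtakes it, so the finish is 24 days.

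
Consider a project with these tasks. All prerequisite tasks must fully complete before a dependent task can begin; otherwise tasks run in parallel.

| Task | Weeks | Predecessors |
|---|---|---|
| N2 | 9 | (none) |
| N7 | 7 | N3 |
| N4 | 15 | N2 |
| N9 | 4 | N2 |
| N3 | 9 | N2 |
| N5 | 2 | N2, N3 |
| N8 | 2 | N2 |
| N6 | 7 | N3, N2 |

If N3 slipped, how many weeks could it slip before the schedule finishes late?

0

N2→N3→N6 = 9+9+7 = 25 sets the makespan at 25 weeks.
The longest chain containing N3 totals 25 weeks.
Slack of N3 = 9 − 9 = 0 weeks.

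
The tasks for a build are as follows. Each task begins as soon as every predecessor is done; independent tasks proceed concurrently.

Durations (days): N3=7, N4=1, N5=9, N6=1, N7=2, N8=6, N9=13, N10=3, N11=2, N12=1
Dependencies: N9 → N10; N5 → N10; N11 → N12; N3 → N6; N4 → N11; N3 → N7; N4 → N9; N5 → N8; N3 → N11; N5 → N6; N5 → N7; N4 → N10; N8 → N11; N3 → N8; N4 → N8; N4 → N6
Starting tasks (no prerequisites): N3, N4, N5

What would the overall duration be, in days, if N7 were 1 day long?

As given, the longest chain is N5→N8→N11→N12 = 9+6+2+1 = 18, so the finish is 18 days.
N7 has 7 days of float (longest path through it is 11).
The critical path is still N5→N8→N11→N12; finish is now 18 days.

18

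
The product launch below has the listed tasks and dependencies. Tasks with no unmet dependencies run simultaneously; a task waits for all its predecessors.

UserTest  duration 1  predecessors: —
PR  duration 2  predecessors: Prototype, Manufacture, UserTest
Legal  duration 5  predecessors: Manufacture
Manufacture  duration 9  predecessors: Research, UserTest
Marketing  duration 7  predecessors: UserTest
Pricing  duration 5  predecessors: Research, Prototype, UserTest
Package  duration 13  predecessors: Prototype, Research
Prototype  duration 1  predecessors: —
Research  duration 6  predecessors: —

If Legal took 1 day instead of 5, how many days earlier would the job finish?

1

The binding path is Research→Manufacture→Legal = 6+9+5 = 20; finish at 20 days.
Since Legal is critical, the -4 change carries straight to that chain (now 16 days).
New critical path: Research→Package = 6+13 = 19 ⇒ 19 days.
Change in finish: 19 − 20 = -1 days.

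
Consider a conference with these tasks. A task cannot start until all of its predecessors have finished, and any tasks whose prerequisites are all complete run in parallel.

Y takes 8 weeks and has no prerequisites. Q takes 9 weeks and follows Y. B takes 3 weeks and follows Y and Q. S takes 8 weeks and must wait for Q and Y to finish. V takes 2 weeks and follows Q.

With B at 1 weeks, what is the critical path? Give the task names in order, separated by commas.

Baseline: Y→Q→S = 8+9+8 = 25 → 25 weeks.
B has 5 weeks of float (longest path through it is 20).
That remains the longest chain; total 25 weeks.

Y, Q, S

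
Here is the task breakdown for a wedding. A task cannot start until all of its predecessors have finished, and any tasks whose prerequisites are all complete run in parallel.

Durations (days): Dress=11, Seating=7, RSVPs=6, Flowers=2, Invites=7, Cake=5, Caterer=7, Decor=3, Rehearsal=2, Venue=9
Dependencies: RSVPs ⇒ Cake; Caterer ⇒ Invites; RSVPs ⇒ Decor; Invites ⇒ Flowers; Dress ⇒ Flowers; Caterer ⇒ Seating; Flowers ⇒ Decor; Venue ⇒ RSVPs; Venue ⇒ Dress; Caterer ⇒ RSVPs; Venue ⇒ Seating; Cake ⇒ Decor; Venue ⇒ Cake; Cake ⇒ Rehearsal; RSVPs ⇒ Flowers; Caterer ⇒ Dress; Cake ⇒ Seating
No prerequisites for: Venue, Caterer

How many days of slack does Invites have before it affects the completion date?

Critical path: Venue→RSVPs→Cake→Seating = 9+6+5+7 = 27, so the finish is 27 days.
The longest chain containing Invites totals 19 days.
Float = 27 − 19 = 8.

8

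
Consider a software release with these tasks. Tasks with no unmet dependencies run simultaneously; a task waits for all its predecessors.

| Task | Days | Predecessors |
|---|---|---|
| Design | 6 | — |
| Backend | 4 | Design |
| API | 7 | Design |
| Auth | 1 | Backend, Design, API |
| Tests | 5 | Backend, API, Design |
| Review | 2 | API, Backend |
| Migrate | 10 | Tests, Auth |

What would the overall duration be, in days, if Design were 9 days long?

31

As given, the longest chain is Design→API→Tests→Migrate = 6+7+5+10 = 28, so the finish is 28 days.
Design lies on that path, so at 9 days the path becomes 31 days.
That remains the longest chain; total 31 days.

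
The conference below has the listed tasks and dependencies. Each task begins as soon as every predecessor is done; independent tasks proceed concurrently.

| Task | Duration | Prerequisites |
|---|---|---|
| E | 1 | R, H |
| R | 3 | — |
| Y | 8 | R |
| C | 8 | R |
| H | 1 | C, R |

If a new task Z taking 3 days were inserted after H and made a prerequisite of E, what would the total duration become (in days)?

Originally the plan takes 13 days.
With Z inserted, E now waits for max(R, H, Z).
New critical path: R→C→H→Z→E = 3+8+1+3+1 = 16 ⇒ 16 days.

16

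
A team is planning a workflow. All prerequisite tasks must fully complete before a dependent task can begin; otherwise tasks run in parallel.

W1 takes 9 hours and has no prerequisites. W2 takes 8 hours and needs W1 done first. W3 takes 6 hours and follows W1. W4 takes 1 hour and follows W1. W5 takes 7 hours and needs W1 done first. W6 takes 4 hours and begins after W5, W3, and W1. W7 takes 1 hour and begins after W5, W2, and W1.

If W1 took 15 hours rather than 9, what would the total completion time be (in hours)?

Actual critical path: W1→W5→W6 = 9+7+4 = 20 ⇒ 20 hours.
W1 is on the critical path; changing it to 15 makes that path 26 hours.
The critical path is still W1→W5→W6; finish is now 26 hours.

26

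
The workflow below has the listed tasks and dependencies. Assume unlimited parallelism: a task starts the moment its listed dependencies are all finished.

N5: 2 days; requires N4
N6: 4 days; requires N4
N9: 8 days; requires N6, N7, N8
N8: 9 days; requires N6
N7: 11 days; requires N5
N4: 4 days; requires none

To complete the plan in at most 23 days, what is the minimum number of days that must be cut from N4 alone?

2

Current finish: 25 days; target: 23.
N4 is on every critical path, so each day cut from N4 cuts the finish by one (this holds down to a finish of 22).
Need 25 − 23 = 2 days off N4 → N4 becomes 2 days, finish becomes 23.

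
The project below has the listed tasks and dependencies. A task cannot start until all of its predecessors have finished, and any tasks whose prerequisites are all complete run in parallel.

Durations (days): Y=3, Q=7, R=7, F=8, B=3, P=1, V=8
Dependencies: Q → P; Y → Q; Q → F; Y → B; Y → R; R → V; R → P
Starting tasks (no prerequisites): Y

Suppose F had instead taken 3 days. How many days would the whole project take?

18

Actual critical path: Y→Q→F = 3+7+8 = 18 ⇒ 18 days.
Since F is critical, the -5 change carries straight to that chain (now 13 days).
Now Y→R→V = 3+7+8 = 18 is longest, so the finish becomes 18 days.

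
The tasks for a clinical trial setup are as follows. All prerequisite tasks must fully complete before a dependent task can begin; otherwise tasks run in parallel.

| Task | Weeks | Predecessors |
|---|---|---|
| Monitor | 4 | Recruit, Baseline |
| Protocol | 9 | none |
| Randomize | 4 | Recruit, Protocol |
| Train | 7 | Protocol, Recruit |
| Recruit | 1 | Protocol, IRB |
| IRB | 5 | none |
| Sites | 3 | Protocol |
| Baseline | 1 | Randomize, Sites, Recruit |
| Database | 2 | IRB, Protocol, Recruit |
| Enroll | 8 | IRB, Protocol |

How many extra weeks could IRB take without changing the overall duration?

4

Critical path: Protocol→Recruit→Randomize→Baseline→Monitor = 9+1+4+1+4 = 19, so the finish is 19 weeks.
The longest chain containing IRB totals 15 weeks.
Float = 19 − 15 = 4.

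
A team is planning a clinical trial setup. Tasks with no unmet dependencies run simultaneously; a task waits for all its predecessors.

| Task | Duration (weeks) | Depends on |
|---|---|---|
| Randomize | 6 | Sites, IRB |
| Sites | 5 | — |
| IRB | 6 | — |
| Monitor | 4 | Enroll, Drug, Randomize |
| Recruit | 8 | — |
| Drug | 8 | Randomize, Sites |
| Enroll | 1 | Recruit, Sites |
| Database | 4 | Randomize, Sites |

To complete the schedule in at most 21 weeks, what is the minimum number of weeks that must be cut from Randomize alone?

3

Current finish: 24 weeks; target: 21.
Randomize is on every critical path, so each week cut from Randomize cuts the finish by one (this holds down to a finish of 19).
Need 24 − 21 = 3 weeks off Randomize → Randomize becomes 3 weeks, finish becomes 21.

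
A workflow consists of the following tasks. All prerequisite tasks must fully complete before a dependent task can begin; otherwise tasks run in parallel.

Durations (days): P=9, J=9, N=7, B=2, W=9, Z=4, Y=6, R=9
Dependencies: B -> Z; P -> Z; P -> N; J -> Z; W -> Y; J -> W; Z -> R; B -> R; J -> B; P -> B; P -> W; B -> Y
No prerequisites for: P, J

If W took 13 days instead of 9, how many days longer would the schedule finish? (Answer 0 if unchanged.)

Baseline: P→W→Y = 9+9+6 = 24 → 24 days.
W is on the critical path; changing it to 13 makes that path 28 days.
No other chain overtakes it, so the finish is 28 days.
Change in finish: 28 − 24 = +4 days.

4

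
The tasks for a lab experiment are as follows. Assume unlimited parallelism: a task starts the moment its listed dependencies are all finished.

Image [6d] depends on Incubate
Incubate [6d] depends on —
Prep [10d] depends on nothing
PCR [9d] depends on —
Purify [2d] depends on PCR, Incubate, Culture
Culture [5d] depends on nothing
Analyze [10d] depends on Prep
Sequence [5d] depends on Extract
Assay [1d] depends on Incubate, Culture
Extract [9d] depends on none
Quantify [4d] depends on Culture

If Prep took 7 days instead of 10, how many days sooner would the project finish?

3

As given, the longest chain is Prep→Analyze = 10+10 = 20, so the finish is 20 days.
Prep is on the critical path; changing it to 7 makes that path 17 days.
That remains the longest chain; total 17 days.
Change in finish: 17 − 20 = -3 days.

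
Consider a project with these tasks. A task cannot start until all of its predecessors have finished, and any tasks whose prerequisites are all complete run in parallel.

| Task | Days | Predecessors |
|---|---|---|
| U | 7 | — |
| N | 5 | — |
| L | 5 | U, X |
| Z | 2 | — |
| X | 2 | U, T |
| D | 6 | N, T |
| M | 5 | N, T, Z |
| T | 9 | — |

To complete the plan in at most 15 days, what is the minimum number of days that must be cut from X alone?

1

Current finish: 16 days; target: 15.
X is on every critical path, so each day cut from X cuts the finish by one (this holds down to a finish of 15).
Need 16 − 15 = 1 day off X → X becomes 1 day, finish becomes 15.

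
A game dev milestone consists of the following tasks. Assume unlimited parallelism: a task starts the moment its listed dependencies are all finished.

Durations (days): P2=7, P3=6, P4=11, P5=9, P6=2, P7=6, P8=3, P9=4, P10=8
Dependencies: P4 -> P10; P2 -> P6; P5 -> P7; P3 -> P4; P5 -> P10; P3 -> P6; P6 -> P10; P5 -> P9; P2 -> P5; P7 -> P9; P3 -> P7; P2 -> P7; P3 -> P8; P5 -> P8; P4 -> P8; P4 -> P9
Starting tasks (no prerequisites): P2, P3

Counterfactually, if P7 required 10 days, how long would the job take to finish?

Baseline: P2→P5→P7→P9 = 7+9+6+4 = 26 → 26 days.
Since P7 is critical, the +4 change carries straight to that chain (now 30 days).
That remains the longest chain; total 30 days.

30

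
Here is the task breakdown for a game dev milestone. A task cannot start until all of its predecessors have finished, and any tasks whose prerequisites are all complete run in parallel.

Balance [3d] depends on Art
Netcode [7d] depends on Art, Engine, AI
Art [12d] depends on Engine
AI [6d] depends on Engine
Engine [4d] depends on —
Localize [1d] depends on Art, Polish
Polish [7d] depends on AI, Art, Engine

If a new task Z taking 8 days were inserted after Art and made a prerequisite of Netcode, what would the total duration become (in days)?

31

Originally the project takes 24 days.
With Z inserted, Netcode now waits for max(Art, Engine, AI, Z).
New critical path: Engine→Art→Z→Netcode = 4+12+8+7 = 31 ⇒ 31 days.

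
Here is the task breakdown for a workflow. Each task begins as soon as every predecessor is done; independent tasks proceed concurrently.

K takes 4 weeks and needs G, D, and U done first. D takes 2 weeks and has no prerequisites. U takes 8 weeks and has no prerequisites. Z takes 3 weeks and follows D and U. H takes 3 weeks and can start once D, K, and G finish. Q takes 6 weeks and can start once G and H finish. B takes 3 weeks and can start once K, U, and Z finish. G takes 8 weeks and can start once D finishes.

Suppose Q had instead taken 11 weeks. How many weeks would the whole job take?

Critical path before the change: D→G→K→H→Q = 2+8+4+3+6 = 23 giving 23 weeks.
Q is on the critical path; changing it to 11 makes that path 28 weeks.
No other chain overtakes it, so the finish is 28 weeks.

28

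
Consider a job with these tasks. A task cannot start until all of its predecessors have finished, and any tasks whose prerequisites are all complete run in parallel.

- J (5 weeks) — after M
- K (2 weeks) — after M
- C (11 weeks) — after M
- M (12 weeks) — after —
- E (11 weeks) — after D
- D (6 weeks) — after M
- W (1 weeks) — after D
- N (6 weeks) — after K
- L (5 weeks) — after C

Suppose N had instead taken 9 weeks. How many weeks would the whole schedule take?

The binding path is M→D→E = 12+6+11 = 29; finish at 29 weeks.
N is off the critical path — its longest chain is 20 weeks, giving 9 of slack.
That remains the longest chain; total 29 weeks.

29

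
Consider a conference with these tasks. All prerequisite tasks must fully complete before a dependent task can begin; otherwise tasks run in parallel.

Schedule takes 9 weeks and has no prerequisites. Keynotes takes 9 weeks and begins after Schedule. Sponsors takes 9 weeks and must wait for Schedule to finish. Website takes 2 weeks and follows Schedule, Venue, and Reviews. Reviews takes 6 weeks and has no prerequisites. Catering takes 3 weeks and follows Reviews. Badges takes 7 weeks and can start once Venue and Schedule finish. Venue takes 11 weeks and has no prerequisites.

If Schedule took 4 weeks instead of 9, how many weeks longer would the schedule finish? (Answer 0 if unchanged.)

The binding path is Schedule→Keynotes = 9+9 = 18; finish at 18 weeks.
Schedule lies on that path, so at 4 weeks the path becomes 13 weeks.
New critical path: Venue→Badges = 11+7 = 18 ⇒ 18 weeks.
Change in finish: 18 − 18 = +0 weeks.

0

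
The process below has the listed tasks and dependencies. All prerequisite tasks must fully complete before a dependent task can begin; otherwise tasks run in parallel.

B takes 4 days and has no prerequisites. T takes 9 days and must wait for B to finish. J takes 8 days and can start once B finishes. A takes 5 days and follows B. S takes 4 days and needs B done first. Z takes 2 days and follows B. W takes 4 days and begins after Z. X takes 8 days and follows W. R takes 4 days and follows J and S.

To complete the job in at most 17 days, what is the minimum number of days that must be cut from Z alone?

1

Current finish: 18 days; target: 17.
Z is on every critical path, so each day cut from Z cuts the finish by one (this holds down to a finish of 17).
Need 18 − 17 = 1 day off Z → Z becomes 1 day, finish becomes 17.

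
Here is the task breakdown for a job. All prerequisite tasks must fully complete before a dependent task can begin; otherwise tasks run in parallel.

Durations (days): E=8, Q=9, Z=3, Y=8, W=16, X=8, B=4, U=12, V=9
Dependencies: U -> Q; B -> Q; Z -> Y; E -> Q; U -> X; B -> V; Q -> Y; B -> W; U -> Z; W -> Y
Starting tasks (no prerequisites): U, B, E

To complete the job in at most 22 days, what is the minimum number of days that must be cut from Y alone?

7

Current finish: 29 days; target: 22.
Y is on every critical path, so each day cut from Y cuts the finish by one (this holds down to a finish of 22).
Need 29 − 22 = 7 days off Y → Y becomes 1 day, finish becomes 22.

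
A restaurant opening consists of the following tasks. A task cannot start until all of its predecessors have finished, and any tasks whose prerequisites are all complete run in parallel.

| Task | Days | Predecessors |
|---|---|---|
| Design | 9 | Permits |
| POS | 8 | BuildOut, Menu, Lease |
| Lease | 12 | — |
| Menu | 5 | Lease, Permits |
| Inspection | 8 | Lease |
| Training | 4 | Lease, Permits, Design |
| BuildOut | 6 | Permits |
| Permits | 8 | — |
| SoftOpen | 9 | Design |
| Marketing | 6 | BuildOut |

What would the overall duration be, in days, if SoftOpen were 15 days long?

32

Baseline: Permits→Design→SoftOpen = 8+9+9 = 26 → 26 days.
SoftOpen is on the critical path; changing it to 15 makes that path 32 days.
That remains the longest chain; total 32 days.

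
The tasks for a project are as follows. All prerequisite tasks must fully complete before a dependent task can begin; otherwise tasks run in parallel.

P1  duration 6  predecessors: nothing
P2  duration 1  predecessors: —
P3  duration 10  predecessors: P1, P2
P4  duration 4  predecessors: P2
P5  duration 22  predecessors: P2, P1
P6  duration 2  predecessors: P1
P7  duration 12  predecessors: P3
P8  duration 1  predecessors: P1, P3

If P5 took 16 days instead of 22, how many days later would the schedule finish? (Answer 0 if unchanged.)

The binding path is P1→P5 = 6+22 = 28; finish at 28 days.
Since P5 is critical, the -6 change carries straight to that chain (now 22 days).
The binding chain switches to P1→P3→P7 = 6+10+12 = 28; finish 28 days.
Change in finish: 28 − 28 = +0 days.

0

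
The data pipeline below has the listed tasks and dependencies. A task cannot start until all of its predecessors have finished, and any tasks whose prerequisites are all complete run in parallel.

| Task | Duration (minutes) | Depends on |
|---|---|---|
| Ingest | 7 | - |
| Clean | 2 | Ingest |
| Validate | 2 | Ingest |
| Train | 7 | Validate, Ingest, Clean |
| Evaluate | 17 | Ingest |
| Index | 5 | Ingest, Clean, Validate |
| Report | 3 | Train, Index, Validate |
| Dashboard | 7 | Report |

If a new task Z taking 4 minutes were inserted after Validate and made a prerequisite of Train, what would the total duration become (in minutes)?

30

Originally the plan takes 26 minutes.
With Z inserted, Train now waits for max(Validate, Ingest, Clean, Z).
New critical path: Ingest→Validate→Z→Train→Report→Dashboard = 7+2+4+7+3+7 = 30 ⇒ 30 minutes.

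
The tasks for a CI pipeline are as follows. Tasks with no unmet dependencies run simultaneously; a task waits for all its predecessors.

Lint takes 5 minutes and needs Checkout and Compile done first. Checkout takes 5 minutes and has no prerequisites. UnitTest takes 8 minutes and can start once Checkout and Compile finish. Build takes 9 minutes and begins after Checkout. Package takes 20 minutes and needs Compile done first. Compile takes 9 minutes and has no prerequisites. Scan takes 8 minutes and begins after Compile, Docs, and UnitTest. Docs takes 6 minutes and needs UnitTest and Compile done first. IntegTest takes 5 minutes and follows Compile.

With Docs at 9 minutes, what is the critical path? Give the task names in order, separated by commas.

Baseline: Compile→UnitTest→Docs→Scan = 9+8+6+8 = 31 → 31 minutes.
Since Docs is critical, the +3 change carries straight to that chain (now 34 minutes).
That remains the longest chain; total 34 minutes.

Compile, UnitTest, Docs, Scan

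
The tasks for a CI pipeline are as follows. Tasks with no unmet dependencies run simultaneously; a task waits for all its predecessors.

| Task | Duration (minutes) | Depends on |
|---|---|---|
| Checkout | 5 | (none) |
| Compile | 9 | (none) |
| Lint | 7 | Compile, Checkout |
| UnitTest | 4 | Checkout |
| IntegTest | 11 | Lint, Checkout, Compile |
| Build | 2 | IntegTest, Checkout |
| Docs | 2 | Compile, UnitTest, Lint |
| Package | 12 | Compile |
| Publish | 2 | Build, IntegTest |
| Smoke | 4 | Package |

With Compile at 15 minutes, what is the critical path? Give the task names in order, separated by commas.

Critical path before the change: Compile→Lint→IntegTest→Build→Publish = 9+7+11+2+2 = 31 giving 31 minutes.
Since Compile is critical, the +6 change carries straight to that chain (now 37 minutes).
That remains the longest chain; total 37 minutes.

Compile, Lint, IntegTest, Build, Publish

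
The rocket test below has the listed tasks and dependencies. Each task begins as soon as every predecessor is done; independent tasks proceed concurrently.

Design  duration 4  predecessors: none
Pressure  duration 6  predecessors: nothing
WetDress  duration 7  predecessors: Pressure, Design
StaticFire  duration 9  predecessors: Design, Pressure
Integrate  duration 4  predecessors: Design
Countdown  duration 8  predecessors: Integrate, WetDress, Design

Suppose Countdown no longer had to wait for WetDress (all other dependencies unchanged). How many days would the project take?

16

Original critical path: Pressure→WetDress→Countdown = 6+7+8 = 21 ⇒ 21 days.
Without WetDress→Countdown, Countdown's earliest start moves from 13 to 8.
New critical path: Design→Integrate→Countdown = 4+4+8 = 16 ⇒ 16 days.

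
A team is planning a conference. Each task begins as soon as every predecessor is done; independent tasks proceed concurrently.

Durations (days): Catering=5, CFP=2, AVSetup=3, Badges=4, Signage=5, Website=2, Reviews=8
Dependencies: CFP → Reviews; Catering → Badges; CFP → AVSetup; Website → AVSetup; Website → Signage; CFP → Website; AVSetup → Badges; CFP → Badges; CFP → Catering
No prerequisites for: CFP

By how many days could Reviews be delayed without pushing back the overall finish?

1

CFP→Website→AVSetup→Badges = 2+2+3+4 = 11 sets the makespan at 11 days.
Longest path through Reviews: 10 days (earliest finish 10, latest finish 11).
So Reviews can slip 11 − 10 = 1 day.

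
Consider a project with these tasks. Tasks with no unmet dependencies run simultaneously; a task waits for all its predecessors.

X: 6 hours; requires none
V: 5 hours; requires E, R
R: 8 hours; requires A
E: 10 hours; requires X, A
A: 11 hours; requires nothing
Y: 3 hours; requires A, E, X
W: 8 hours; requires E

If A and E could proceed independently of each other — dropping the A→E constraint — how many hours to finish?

With the dependency in place, A→E→W = 11+10+8 = 29 sets the finish at 29 hours.
Without A→E, E's earliest start moves from 11 to 6.
After: A→R→V = 11+8+5 = 24 → 24 hours.

24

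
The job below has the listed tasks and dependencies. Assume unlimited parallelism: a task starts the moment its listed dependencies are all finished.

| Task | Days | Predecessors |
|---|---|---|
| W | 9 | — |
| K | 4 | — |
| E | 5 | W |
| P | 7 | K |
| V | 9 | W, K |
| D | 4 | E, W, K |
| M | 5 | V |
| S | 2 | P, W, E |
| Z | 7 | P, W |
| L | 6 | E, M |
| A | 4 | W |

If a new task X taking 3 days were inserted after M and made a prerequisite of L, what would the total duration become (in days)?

32

Originally the schedule takes 29 days.
With X inserted, L now waits for max(E, M, X).
New critical path: W→V→M→X→L = 9+9+5+3+6 = 32 ⇒ 32 days.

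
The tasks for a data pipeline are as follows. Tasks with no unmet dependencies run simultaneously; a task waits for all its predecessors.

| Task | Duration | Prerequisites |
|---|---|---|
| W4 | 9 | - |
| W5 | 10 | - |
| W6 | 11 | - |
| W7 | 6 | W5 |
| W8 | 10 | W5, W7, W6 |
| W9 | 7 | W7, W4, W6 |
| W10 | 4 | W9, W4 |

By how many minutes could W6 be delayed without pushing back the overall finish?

5

Critical path: W5→W7→W9→W10 = 10+6+7+4 = 27, so the finish is 27 minutes.
W6 finishes as early as 11 and must finish by 16.
So W6 can slip 16 − 11 = 5 minutes.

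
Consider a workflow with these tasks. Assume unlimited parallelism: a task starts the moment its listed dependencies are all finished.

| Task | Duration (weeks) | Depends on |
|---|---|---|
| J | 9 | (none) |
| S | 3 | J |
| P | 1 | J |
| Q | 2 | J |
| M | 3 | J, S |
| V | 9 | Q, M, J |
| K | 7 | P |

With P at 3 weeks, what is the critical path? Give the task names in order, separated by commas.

Critical path before the change: J→S→M→V = 9+3+3+9 = 24 giving 24 weeks.
P has 7 weeks of float (longest path through it is 17).
The critical path is still J→S→M→V; finish is now 24 weeks.

J, S, M, V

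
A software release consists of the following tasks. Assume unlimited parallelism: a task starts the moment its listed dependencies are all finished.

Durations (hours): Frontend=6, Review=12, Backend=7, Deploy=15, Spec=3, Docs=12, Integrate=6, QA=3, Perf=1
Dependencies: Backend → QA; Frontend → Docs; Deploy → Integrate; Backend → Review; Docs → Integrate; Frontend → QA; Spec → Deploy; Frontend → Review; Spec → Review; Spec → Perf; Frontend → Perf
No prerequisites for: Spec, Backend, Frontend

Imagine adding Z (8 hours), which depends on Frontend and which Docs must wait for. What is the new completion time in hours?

32

Originally the schedule takes 24 hours.
With Z inserted, Docs now waits for max(Frontend, Z).
New critical path: Frontend→Z→Docs→Integrate = 6+8+12+6 = 32 ⇒ 32 hours.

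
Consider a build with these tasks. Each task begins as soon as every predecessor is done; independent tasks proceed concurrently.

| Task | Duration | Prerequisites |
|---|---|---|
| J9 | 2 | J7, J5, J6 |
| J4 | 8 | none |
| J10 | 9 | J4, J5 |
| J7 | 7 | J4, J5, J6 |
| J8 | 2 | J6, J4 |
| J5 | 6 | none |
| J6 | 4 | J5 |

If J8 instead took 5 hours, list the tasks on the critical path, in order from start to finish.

Actual critical path: J5→J6→J7→J9 = 6+4+7+2 = 19 ⇒ 19 hours.
J8 is off the critical path — its longest chain is 12 hours, giving 7 of slack.
That remains the longest chain; total 19 hours.

J5, J6, J7, J9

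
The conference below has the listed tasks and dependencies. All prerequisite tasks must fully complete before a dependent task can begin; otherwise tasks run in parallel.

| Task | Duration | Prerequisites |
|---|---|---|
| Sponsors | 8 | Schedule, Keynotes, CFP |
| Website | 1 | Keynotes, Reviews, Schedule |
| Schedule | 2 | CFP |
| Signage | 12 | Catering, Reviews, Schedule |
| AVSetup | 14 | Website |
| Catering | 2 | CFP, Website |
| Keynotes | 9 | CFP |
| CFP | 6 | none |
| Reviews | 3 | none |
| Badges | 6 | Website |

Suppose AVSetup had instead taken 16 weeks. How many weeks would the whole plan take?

32

The binding path is CFP→Keynotes→Website→AVSetup = 6+9+1+14 = 30; finish at 30 weeks.
AVSetup is on the critical path; changing it to 16 makes that path 32 weeks.
The critical path is still CFP→Keynotes→Website→AVSetup; finish is now 32 weeks.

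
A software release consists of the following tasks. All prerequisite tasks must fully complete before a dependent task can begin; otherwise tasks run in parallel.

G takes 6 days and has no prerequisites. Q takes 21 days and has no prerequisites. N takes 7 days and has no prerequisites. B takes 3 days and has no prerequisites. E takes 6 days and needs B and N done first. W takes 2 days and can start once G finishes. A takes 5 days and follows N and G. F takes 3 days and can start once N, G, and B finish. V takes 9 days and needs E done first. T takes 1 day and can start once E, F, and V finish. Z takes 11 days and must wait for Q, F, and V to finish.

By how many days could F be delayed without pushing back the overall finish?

The longest chain is N→E→V→Z = 7+6+9+11 = 33; overall finish 33 days.
F finishes as early as 10 and must finish by 22.
So F can slip 22 − 10 = 12 days.

12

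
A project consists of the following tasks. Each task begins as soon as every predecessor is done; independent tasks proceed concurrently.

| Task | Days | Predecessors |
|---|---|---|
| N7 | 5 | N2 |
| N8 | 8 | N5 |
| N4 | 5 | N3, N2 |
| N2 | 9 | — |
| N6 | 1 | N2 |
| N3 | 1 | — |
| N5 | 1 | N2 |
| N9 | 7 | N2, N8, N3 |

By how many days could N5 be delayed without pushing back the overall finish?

N2→N5→N8→N9 = 9+1+8+7 = 25 sets the makespan at 25 days.
N5 finishes as early as 10 and must finish by 10.
Slack of N5 = 9 − 9 = 0 days.

0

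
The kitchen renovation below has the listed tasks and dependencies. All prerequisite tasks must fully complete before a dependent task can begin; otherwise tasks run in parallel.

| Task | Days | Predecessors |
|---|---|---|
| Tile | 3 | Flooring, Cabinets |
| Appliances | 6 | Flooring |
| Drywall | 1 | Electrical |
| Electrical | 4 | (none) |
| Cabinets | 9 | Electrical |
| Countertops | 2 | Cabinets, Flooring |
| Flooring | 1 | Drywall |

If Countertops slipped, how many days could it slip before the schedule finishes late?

1

The longest chain is Electrical→Cabinets→Tile = 4+9+3 = 16; overall finish 16 days.
Longest path through Countertops: 15 days (earliest finish 15, latest finish 16).
Float = 16 − 15 = 1.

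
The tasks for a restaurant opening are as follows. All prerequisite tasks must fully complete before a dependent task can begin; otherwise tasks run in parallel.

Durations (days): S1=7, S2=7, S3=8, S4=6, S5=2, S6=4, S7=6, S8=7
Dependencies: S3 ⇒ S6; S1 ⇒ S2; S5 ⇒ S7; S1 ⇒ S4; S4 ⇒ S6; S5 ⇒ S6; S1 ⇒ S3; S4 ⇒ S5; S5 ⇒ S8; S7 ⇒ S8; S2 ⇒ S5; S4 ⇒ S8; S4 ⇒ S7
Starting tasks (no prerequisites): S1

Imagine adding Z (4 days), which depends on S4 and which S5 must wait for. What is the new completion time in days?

32

Originally the job takes 29 days.
With Z inserted, S5 now waits for max(S2, S4, Z).
New critical path: S1→S4→Z→S5→S7→S8 = 7+6+4+2+6+7 = 32 ⇒ 32 days.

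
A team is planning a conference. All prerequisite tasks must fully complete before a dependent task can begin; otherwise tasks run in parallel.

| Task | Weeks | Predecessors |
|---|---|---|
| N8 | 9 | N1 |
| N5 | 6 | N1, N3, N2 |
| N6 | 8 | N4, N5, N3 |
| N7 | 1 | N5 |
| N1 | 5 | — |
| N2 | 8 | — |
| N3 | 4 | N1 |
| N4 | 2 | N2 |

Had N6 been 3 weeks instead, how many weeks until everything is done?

18

Critical path before the change: N1→N3→N5→N6 = 5+4+6+8 = 23 giving 23 weeks.
N6 lies on that path, so at 3 weeks the path becomes 18 weeks.
That remains the longest chain; total 18 weeks.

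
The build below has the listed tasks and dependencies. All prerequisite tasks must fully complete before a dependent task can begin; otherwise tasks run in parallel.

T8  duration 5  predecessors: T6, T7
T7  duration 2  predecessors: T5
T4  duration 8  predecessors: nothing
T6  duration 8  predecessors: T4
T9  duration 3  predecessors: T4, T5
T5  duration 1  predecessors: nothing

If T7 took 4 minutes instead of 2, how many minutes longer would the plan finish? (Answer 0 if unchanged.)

0

The binding path is T4→T6→T8 = 8+8+5 = 21; finish at 21 minutes.
T7 is off the critical path — its longest chain is 8 minutes, giving 13 of slack.
That remains the longest chain; total 21 minutes.
Change in finish: 21 − 21 = +0 minutes.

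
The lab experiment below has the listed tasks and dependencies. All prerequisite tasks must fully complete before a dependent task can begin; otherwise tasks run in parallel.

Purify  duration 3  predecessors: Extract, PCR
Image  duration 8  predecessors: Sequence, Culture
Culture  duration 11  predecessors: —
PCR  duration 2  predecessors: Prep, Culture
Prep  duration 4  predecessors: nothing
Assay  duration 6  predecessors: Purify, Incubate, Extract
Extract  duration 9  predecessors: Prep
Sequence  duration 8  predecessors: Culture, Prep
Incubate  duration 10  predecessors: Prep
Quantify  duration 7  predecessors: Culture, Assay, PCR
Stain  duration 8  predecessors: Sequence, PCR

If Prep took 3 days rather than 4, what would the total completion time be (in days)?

29

Critical path before the change: Prep→Extract→Purify→Assay→Quantify = 4+9+3+6+7 = 29 giving 29 days.
Prep lies on that path, so at 3 days the path becomes 28 days.
New critical path: Culture→PCR→Purify→Assay→Quantify = 11+2+3+6+7 = 29 ⇒ 29 days.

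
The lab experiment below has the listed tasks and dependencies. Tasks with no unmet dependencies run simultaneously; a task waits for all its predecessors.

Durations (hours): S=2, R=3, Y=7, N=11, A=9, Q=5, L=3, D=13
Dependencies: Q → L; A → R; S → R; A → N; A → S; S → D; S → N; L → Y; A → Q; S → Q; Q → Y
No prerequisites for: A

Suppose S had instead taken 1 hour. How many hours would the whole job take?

25

As given, the longest chain is A→S→Q→L→Y = 9+2+5+3+7 = 26, so the finish is 26 hours.
S is on the critical path; changing it to 1 makes that path 25 hours.
That remains the longest chain; total 25 hours.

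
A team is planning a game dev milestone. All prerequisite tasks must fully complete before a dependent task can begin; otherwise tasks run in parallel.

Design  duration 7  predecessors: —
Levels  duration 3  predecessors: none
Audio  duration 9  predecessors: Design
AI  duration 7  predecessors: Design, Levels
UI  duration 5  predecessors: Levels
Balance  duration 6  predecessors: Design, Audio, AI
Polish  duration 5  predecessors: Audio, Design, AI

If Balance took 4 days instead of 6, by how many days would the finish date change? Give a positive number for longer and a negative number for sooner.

The binding path is Design→Audio→Balance = 7+9+6 = 22; finish at 22 days.
Since Balance is critical, the -2 change carries straight to that chain (now 20 days).
The binding chain switches to Design→Audio→Polish = 7+9+5 = 21; finish 21 days.
Change in finish: 21 − 22 = -1 days.

-1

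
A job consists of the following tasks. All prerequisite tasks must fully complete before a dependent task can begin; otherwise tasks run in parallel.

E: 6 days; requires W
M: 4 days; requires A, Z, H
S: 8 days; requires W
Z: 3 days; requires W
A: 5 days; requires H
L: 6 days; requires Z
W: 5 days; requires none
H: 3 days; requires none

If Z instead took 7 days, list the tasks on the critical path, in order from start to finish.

W, Z, L

As given, the longest chain is W→Z→L = 5+3+6 = 14, so the finish is 14 days.
Z is on the critical path; changing it to 7 makes that path 18 days.
The critical path is still W→Z→L; finish is now 18 days.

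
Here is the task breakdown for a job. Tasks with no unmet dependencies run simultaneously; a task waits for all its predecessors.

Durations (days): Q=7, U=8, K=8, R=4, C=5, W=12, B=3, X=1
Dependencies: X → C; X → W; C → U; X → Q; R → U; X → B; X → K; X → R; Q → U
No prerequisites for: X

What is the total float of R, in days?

The longest chain is X→Q→U = 1+7+8 = 16; overall finish 16 days.
Longest path through R: 13 days (earliest finish 5, latest finish 8).
So R can slip 8 − 5 = 3 days.

3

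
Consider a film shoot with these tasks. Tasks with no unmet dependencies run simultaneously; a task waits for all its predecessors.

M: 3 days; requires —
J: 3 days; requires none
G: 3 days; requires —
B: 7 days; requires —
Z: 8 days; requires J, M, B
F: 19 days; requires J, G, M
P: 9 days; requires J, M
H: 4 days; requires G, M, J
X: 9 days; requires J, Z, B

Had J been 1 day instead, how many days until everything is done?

Baseline: B→Z→X = 7+8+9 = 24 → 24 days.
J is off the critical path — its longest chain is 22 days, giving 2 of slack.
The critical path is still B→Z→X; finish is now 24 days.

24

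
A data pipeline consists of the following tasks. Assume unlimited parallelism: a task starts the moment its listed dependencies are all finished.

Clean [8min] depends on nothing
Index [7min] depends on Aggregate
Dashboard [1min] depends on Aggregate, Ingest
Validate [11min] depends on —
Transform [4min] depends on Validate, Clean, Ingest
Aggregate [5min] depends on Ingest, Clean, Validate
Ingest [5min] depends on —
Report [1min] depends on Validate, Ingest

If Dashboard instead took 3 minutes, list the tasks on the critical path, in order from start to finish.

Validate, Aggregate, Index

The binding path is Validate→Aggregate→Index = 11+5+7 = 23; finish at 23 minutes.
Dashboard is off the critical path — its longest chain is 17 minutes, giving 6 of slack.
That remains the longest chain; total 23 minutes.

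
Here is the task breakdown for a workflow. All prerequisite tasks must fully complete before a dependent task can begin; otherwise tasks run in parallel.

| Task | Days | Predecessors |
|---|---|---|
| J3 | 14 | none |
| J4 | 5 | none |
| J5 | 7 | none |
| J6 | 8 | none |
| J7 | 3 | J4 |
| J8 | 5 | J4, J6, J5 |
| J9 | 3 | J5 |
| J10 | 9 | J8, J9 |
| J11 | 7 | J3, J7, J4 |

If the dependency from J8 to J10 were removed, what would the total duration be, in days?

21

Original critical path: J6→J8→J10 = 8+5+9 = 22 ⇒ 22 days.
Without J8→J10, J10's earliest start moves from 13 to 10.
New critical path: J3→J11 = 14+7 = 21 ⇒ 21 days.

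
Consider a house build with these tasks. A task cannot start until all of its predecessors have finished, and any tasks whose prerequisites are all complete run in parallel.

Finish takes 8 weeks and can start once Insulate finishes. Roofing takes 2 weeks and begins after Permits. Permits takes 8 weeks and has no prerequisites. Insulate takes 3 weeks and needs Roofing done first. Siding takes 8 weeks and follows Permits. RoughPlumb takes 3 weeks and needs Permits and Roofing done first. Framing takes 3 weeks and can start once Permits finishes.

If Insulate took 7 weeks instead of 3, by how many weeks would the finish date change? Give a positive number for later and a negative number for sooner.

4

The binding path is Permits→Roofing→Insulate→Finish = 8+2+3+8 = 21; finish at 21 weeks.
Insulate is on the critical path; changing it to 7 makes that path 25 weeks.
No other chain overtakes it, so the finish is 25 weeks.
Change in finish: 25 − 21 = +4 weeks.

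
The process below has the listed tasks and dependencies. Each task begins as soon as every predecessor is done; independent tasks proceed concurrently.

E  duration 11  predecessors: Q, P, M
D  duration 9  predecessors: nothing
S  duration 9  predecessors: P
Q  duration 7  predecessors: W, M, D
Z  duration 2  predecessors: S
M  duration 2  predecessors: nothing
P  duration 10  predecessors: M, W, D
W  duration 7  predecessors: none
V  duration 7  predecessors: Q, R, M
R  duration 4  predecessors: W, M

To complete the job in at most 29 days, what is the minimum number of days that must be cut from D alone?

Current finish: 30 days; target: 29.
D is on every critical path, so each day cut from D cuts the finish by one (this holds down to a finish of 28).
Need 30 − 29 = 1 day off D → D becomes 8 days, finish becomes 29.

1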